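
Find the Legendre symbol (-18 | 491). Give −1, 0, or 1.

1

First reduce: -18 ≡ 473 (mod 491).
Reciprocity: 473 ≡ 1 and 491 ≡ 3 (mod 4), so (473/491) = +(491/473).
Reduce top mod 473: now compute (18/473).
Pull out 2: since 473 ≡ 1 (mod 8), (2/473) = +1.
Reciprocity: 9 ≡ 1 and 473 ≡ 1 (mod 4), so (9/473) = +(473/9).
Reduce top mod 9: now compute (5/9).
Reciprocity: 5 ≡ 1 and 9 ≡ 1 (mod 4), so (5/9) = +(9/5).
Reduce top mod 5: now compute (4/5).
Pull out 2^2: since 5 ≡ 5 (mod 8), (2/5) = -1, so (2/5)^2 = +1.
Reached (1/5) = 1. Collecting the sign flips along the way, the symbol is +1.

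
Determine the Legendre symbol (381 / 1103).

-1

Euler's criterion: (381/1103) ≡ 381^551 (mod 1103).
381^2 ≡ 668 (mod 1103)
381^4 ≡ 612 (mod 1103)
381^8 ≡ 627 (mod 1103)
381^16 ≡ 461 (mod 1103)
381^32 ≡ 745 (mod 1103)
381^64 ≡ 216 (mod 1103)
381^128 ≡ 330 (mod 1103)
381^256 ≡ 806 (mod 1103)
381^512 ≡ 1072 (mod 1103)
381^551 = 381^(512+32+4+2+1) ≡ 1102 (mod 1103).
Result is 1102 ≡ −1, so (381/1103) = −1.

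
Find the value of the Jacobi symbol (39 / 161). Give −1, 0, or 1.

Reciprocity: 39 ≡ 3 and 161 ≡ 1 (mod 4), so (39/161) = +(161/39).
Reduce top mod 39: now compute (5/39).
Reciprocity: 5 ≡ 1 and 39 ≡ 3 (mod 4), so (5/39) = +(39/5).
Reduce top mod 5: now compute (4/5).
Pull out 2^2: since 5 ≡ 5 (mod 8), (2/5) = -1, so (2/5)^2 = +1.
Reached (1/5) = 1. Collecting the sign flips along the way, the symbol is +1.

1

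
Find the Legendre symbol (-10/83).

First reduce: -10 ≡ 73 (mod 83).
Reciprocity: 73 ≡ 1 and 83 ≡ 3 (mod 4), so (73/83) = +(83/73).
Reduce top mod 73: now compute (10/73).
Pull out 2: since 73 ≡ 1 (mod 8), (2/73) = +1.
Reciprocity: 5 ≡ 1 and 73 ≡ 1 (mod 4), so (5/73) = +(73/5).
Reduce top mod 5: now compute (3/5).
Reciprocity: 3 ≡ 3 and 5 ≡ 1 (mod 4), so (3/5) = +(5/3).
Reduce top mod 3: now compute (2/3).
Pull out 2: since 3 ≡ 3 (mod 8), (2/3) = -1.
Reached (1/3) = 1. Collecting the sign flips along the way, the symbol is -1.

-1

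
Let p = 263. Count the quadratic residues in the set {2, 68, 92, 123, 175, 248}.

(2/263) = +1 → QR.
(68/263) = +1 → QR.
(92/263) = +1 → QR.
(123/263) = -1 → non-residue.
(175/263) = -1 → non-residue.
(248/263) = +1 → QR.
Total quadratic residues among the 6: 4.

4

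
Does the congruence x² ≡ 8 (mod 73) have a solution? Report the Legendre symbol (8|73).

Pull out 2^3: since 73 ≡ 1 (mod 8), (2/73) = +1, so (2/73)^3 = +1.
Reached (1/73) = 1. Collecting the sign flips along the way, the symbol is +1.

1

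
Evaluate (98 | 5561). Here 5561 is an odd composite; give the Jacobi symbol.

1

Pull out 2: since 5561 ≡ 1 (mod 8), (2/5561) = +1.
Reciprocity: 49 ≡ 1 and 5561 ≡ 1 (mod 4), so (49/5561) = +(5561/49).
Reduce top mod 49: now compute (24/49).
Pull out 2^3: since 49 ≡ 1 (mod 8), (2/49) = +1, so (2/49)^3 = +1.
Reciprocity: 3 ≡ 3 and 49 ≡ 1 (mod 4), so (3/49) = +(49/3).
Reduce top mod 3: now compute (1/3).
Reached (1/3) = 1. Collecting the sign flips along the way, the symbol is +1.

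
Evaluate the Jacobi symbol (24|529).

1

Pull out 2^3: since 529 ≡ 1 (mod 8), (2/529) = +1, so (2/529)^3 = +1.
Reciprocity: 3 ≡ 3 and 529 ≡ 1 (mod 4), so (3/529) = +(529/3).
Reduce top mod 3: now compute (1/3).
Reached (1/3) = 1. Collecting the sign flips along the way, the symbol is +1.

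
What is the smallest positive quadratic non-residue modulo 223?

3

(2/223) = +1, so 2 is a residue.
(3/223) = −1, so 3 is the smallest positive non-residue mod 223.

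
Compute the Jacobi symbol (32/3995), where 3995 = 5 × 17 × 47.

-1

Pull out 2^5: since 3995 ≡ 3 (mod 8), (2/3995) = -1, so (2/3995)^5 = -1.
Reached (1/3995) = 1. Collecting the sign flips along the way, the symbol is -1.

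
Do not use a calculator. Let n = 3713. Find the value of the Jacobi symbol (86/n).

Pull out 2: since 3713 ≡ 1 (mod 8), (2/3713) = +1.
Reciprocity: 43 ≡ 3 and 3713 ≡ 1 (mod 4), so (43/3713) = +(3713/43).
Reduce top mod 43: now compute (15/43).
Reciprocity: 15 ≡ 3 and 43 ≡ 3 (mod 4), so (15/43) = −(43/15).
Reduce top mod 15: now compute (13/15).
Reciprocity: 13 ≡ 1 and 15 ≡ 3 (mod 4), so (13/15) = +(15/13).
Reduce top mod 13: now compute (2/13).
Pull out 2: since 13 ≡ 5 (mod 8), (2/13) = -1.
Reached (1/13) = 1. Collecting the sign flips along the way, the symbol is +1.

1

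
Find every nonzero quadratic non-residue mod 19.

Square k = 1,…,9 (k and 19−k give the same square):
1²=1, 2²=4, 3²=9, 4²=16, 5²≡6, 6²≡17, 7²≡11, 8²≡7, 9²≡5 (mod 19).
The residues are {1, 4, 5, 6, 7, 9, 11, 16, 17}; the non-residues are the remaining 9 nonzero classes.

2 3 8 10 12 13 14 15 18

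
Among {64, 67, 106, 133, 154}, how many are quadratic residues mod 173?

4

(64/173) = +1 → QR.
(67/173) = +1 → QR.
(106/173) = +1 → QR.
(133/173) = +1 → QR.
(154/173) = -1 → non-residue.
Total quadratic residues among the 5: 4.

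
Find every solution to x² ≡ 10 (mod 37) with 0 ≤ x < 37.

11, 26

37 ≡ 1 (mod 4), so we find a root by search.
Trying successive values, 11² = 121 ≡ 10 (mod 37). The other root is 37 − 11 = 26.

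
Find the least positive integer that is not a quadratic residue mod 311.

(2/311) = +1, so 2 is a residue.
(3/311) = +1, so 3 is a residue.
(4/311) = +1, so 4 is a residue.
(5/311) = +1, so 5 is a residue.
(6/311) = +1, so 6 is a residue.
(7/311) = +1, so 7 is a residue.
(8/311) = +1, so 8 is a residue.
(9/311) = +1, so 9 is a residue.
(10/311) = +1, so 10 is a residue.
(11/311) = −1, so 11 is the smallest positive non-residue mod 311.

11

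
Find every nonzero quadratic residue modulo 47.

1 2 3 4 6 7 8 9 12 14 16 17 18 21 24 25 27 28 32 34 36 37 42

Square k = 1,…,23 (k and 47−k give the same square):
1²=1, 2²=4, 3²=9, 4²=16, 5²=25, 6²=36, 7²≡2, 8²≡17, 9²≡34, 10²≡6, 11²≡27, 12²≡3, 13²≡28, 14²≡8, 15²≡37, 16²≡21, 17²≡7, 18²≡42, 19²≡32, 20²≡24, 21²≡18, 22²≡14, 23²≡12 (mod 47).
So the quadratic residues mod 47 are {1, 2, 3, 4, 6, 7, 8, 9, 12, 14, 16, 17, 18, 21, 24, 25, 27, 28, 32, 34, 36, 37, 42}.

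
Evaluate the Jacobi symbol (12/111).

0

Pull out 2^2: since 111 ≡ 7 (mod 8), (2/111) = +1, so (2/111)^2 = +1.
Reciprocity: 3 ≡ 3 and 111 ≡ 3 (mod 4), so (3/111) = −(111/3).
Reduce top mod 3: now compute (0/3).
Top reduces to 0: gcd > 1, so the symbol is 0.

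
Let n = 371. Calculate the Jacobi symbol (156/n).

-1

Pull out 2^2: since 371 ≡ 3 (mod 8), (2/371) = -1, so (2/371)^2 = +1.
Reciprocity: 39 ≡ 3 and 371 ≡ 3 (mod 4), so (39/371) = −(371/39).
Reduce top mod 39: now compute (20/39).
Pull out 2^2: since 39 ≡ 7 (mod 8), (2/39) = +1, so (2/39)^2 = +1.
Reciprocity: 5 ≡ 1 and 39 ≡ 3 (mod 4), so (5/39) = +(39/5).
Reduce top mod 5: now compute (4/5).
Pull out 2^2: since 5 ≡ 5 (mod 8), (2/5) = -1, so (2/5)^2 = +1.
Reached (1/5) = 1. Collecting the sign flips along the way, the symbol is -1.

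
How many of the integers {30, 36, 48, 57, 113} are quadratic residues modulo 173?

(30/173) = -1 → non-residue.
(36/173) = +1 → QR.
(48/173) = -1 → non-residue.
(57/173) = +1 → QR.
(113/173) = +1 → QR.
Total quadratic residues among the 5: 3.

3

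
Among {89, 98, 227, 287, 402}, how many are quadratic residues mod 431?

2

(89/431) = -1 → non-residue.
(98/431) = +1 → QR.
(227/431) = +1 → QR.
(287/431) = -1 → non-residue.
(402/431) = -1 → non-residue.
Total quadratic residues among the 5: 2.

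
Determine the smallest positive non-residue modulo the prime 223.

3

(2/223) = +1, so 2 is a residue.
(3/223) = −1, so 3 is the smallest positive non-residue mod 223.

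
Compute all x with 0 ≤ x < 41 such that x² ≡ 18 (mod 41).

41 ≡ 1 (mod 4), so we find a root by search.
Trying successive values, 10² = 100 ≡ 18 (mod 41). The other root is 41 − 10 = 31.

10, 31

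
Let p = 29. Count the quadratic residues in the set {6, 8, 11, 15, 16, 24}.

(6/29) = +1 → QR.
(8/29) = -1 → non-residue.
(11/29) = -1 → non-residue.
(15/29) = -1 → non-residue.
(16/29) = +1 → QR.
(24/29) = +1 → QR.
Total quadratic residues among the 6: 3.

3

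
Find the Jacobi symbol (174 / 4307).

Pull out 2: since 4307 ≡ 3 (mod 8), (2/4307) = -1.
Reciprocity: 87 ≡ 3 and 4307 ≡ 3 (mod 4), so (87/4307) = −(4307/87).
Reduce top mod 87: now compute (44/87).
Pull out 2^2: since 87 ≡ 7 (mod 8), (2/87) = +1, so (2/87)^2 = +1.
Reciprocity: 11 ≡ 3 and 87 ≡ 3 (mod 4), so (11/87) = −(87/11).
Reduce top mod 11: now compute (10/11).
Pull out 2: since 11 ≡ 3 (mod 8), (2/11) = -1.
Reciprocity: 5 ≡ 1 and 11 ≡ 3 (mod 4), so (5/11) = +(11/5).
Reduce top mod 5: now compute (1/5).
Reached (1/5) = 1. Collecting the sign flips along the way, the symbol is +1.

1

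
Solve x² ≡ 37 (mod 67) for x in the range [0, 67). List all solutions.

29, 38

Since 67 ≡ 3 (mod 4), a square root of 37 is 37^((67+1)/4) = 37^17 mod 67.
Repeated squaring: 37^2≡29, 37^4≡37, 37^8≡29, 37^16≡37 (mod 67).
37^17 = 37^(16+1) ≡ 29 (mod 67).
Check: 29² = 841 ≡ 37 (mod 67). The two roots are 29 and 38.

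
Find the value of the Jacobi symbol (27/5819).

1

Reciprocity: 27 ≡ 3 and 5819 ≡ 3 (mod 4), so (27/5819) = −(5819/27).
Reduce top mod 27: now compute (14/27).
Pull out 2: since 27 ≡ 3 (mod 8), (2/27) = -1.
Reciprocity: 7 ≡ 3 and 27 ≡ 3 (mod 4), so (7/27) = −(27/7).
Reduce top mod 7: now compute (6/7).
Pull out 2: since 7 ≡ 7 (mod 8), (2/7) = +1.
Reciprocity: 3 ≡ 3 and 7 ≡ 3 (mod 4), so (3/7) = −(7/3).
Reduce top mod 3: now compute (1/3).
Reached (1/3) = 1. Collecting the sign flips along the way, the symbol is +1.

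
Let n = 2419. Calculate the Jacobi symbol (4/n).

Pull out 2^2: since 2419 ≡ 3 (mod 8), (2/2419) = -1, so (2/2419)^2 = +1.
Reached (1/2419) = 1. Collecting the sign flips along the way, the symbol is +1.

1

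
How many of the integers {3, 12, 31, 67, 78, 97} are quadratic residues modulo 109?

(3/109) = +1 → QR.
(12/109) = +1 → QR.
(31/109) = +1 → QR.
(67/109) = -1 → non-residue.
(78/109) = +1 → QR.
(97/109) = +1 → QR.
Total quadratic residues among the 6: 5.

5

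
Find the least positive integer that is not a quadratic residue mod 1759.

(2/1759) = +1, so 2 is a residue.
(3/1759) = −1, so 3 is the smallest positive non-residue mod 1759.

3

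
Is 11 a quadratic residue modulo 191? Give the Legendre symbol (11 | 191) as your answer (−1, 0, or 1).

Reciprocity: 11 ≡ 3 and 191 ≡ 3 (mod 4), so (11/191) = −(191/11).
Reduce top mod 11: now compute (4/11).
Pull out 2^2: since 11 ≡ 3 (mod 8), (2/11) = -1, so (2/11)^2 = +1.
Reached (1/11) = 1. Collecting the sign flips along the way, the symbol is -1.

-1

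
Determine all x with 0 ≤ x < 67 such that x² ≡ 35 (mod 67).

13, 54

Since 67 ≡ 3 (mod 4), a square root of 35 is 35^((67+1)/4) = 35^17 mod 67.
Repeated squaring: 35^2≡19, 35^4≡26, 35^8≡6, 35^16≡36 (mod 67).
35^17 = 35^(16+1) ≡ 54 (mod 67).
Check: 54² = 2916 ≡ 35 (mod 67). The two roots are 13 and 54.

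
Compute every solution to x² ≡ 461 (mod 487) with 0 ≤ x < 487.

Since 487 ≡ 3 (mod 4), a square root of 461 is 461^((487+1)/4) = 461^122 mod 487.
Repeated squaring: 461^2≡189, 461^4≡170, 461^8≡167, 461^16≡130, 461^32≡342, 461^64≡84 (mod 487).
461^122 = 461^(64+32+16+8+2) ≡ 386 (mod 487).
Check: 386² = 148996 ≡ 461 (mod 487). The two roots are 101 and 386.

101, 386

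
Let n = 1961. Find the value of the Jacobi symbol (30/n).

Pull out 2: since 1961 ≡ 1 (mod 8), (2/1961) = +1.
Reciprocity: 15 ≡ 3 and 1961 ≡ 1 (mod 4), so (15/1961) = +(1961/15).
Reduce top mod 15: now compute (11/15).
Reciprocity: 11 ≡ 3 and 15 ≡ 3 (mod 4), so (11/15) = −(15/11).
Reduce top mod 11: now compute (4/11).
Pull out 2^2: since 11 ≡ 3 (mod 8), (2/11) = -1, so (2/11)^2 = +1.
Reached (1/11) = 1. Collecting the sign flips along the way, the symbol is -1.

-1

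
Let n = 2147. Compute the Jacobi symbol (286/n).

1

Pull out 2: since 2147 ≡ 3 (mod 8), (2/2147) = -1.
Reciprocity: 143 ≡ 3 and 2147 ≡ 3 (mod 4), so (143/2147) = −(2147/143).
Reduce top mod 143: now compute (2/143).
Pull out 2: since 143 ≡ 7 (mod 8), (2/143) = +1.
Reached (1/143) = 1. Collecting the sign flips along the way, the symbol is +1.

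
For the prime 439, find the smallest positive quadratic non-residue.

(2/439) = +1, so 2 is a residue.
(3/439) = −1, so 3 is the smallest positive non-residue mod 439.

3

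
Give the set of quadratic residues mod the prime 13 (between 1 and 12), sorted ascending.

1, 3, 4, 9, 10, 12

Square k = 1,…,6 (k and 13−k give the same square):
1²=1, 2²=4, 3²=9, 4²≡3, 5²≡12, 6²≡10 (mod 13).
So the quadratic residues mod 13 are {1, 3, 4, 9, 10, 12}.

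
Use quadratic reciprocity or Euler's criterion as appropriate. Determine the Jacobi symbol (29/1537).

0

Reciprocity: 29 ≡ 1 and 1537 ≡ 1 (mod 4), so (29/1537) = +(1537/29).
Reduce top mod 29: now compute (0/29).
Top reduces to 0: gcd > 1, so the symbol is 0.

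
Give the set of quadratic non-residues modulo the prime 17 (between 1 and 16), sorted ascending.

Square k = 1,…,8 (k and 17−k give the same square):
1²=1, 2²=4, 3²=9, 4²=16, 5²≡8, 6²≡2, 7²≡15, 8²≡13 (mod 17).
The residues are {1, 2, 4, 8, 9, 13, 15, 16}; the non-residues are the remaining 8 nonzero classes.

3 5 6 7 10 11 12 14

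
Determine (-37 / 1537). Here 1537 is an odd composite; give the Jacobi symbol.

-1

First reduce: -37 ≡ 1500 (mod 1537).
Pull out 2^2: since 1537 ≡ 1 (mod 8), (2/1537) = +1, so (2/1537)^2 = +1.
Reciprocity: 375 ≡ 3 and 1537 ≡ 1 (mod 4), so (375/1537) = +(1537/375).
Reduce top mod 375: now compute (37/375).
Reciprocity: 37 ≡ 1 and 375 ≡ 3 (mod 4), so (37/375) = +(375/37).
Reduce top mod 37: now compute (5/37).
Reciprocity: 5 ≡ 1 and 37 ≡ 1 (mod 4), so (5/37) = +(37/5).
Reduce top mod 5: now compute (2/5).
Pull out 2: since 5 ≡ 5 (mod 8), (2/5) = -1.
Reached (1/5) = 1. Collecting the sign flips along the way, the symbol is -1.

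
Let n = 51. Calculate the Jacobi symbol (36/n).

0

Pull out 2^2: since 51 ≡ 3 (mod 8), (2/51) = -1, so (2/51)^2 = +1.
Reciprocity: 9 ≡ 1 and 51 ≡ 3 (mod 4), so (9/51) = +(51/9).
Reduce top mod 9: now compute (6/9).
Pull out 2: since 9 ≡ 1 (mod 8), (2/9) = +1.
Reciprocity: 3 ≡ 3 and 9 ≡ 1 (mod 4), so (3/9) = +(9/3).
Reduce top mod 3: now compute (0/3).
Top reduces to 0: gcd > 1, so the symbol is 0.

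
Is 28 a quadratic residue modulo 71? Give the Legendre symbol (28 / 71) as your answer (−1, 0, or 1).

-1

Pull out 2^2: since 71 ≡ 7 (mod 8), (2/71) = +1, so (2/71)^2 = +1.
Reciprocity: 7 ≡ 3 and 71 ≡ 3 (mod 4), so (7/71) = −(71/7).
Reduce top mod 7: now compute (1/7).
Reached (1/7) = 1. Collecting the sign flips along the way, the symbol is -1.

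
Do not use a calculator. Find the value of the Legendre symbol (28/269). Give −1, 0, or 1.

-1

Pull out 2^2: since 269 ≡ 5 (mod 8), (2/269) = -1, so (2/269)^2 = +1.
Reciprocity: 7 ≡ 3 and 269 ≡ 1 (mod 4), so (7/269) = +(269/7).
Reduce top mod 7: now compute (3/7).
Reciprocity: 3 ≡ 3 and 7 ≡ 3 (mod 4), so (3/7) = −(7/3).
Reduce top mod 3: now compute (1/3).
Reached (1/3) = 1. Collecting the sign flips along the way, the symbol is -1.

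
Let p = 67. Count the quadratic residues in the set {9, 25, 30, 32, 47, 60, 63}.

4

(9/67) = +1 → QR.
(25/67) = +1 → QR.
(30/67) = -1 → non-residue.
(32/67) = -1 → non-residue.
(47/67) = +1 → QR.
(60/67) = +1 → QR.
(63/67) = -1 → non-residue.
Total quadratic residues among the 7: 4.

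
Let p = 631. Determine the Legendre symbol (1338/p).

First reduce: 1338 ≡ 76 (mod 631).
Pull out 2^2: since 631 ≡ 7 (mod 8), (2/631) = +1, so (2/631)^2 = +1.
Reciprocity: 19 ≡ 3 and 631 ≡ 3 (mod 4), so (19/631) = −(631/19).
Reduce top mod 19: now compute (4/19).
Pull out 2^2: since 19 ≡ 3 (mod 8), (2/19) = -1, so (2/19)^2 = +1.
Reached (1/19) = 1. Collecting the sign flips along the way, the symbol is -1.

-1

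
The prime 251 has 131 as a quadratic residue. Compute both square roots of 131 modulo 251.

70, 181

Since 251 ≡ 3 (mod 4), a square root of 131 is 131^((251+1)/4) = 131^63 mod 251.
Repeated squaring: 131^2≡93, 131^4≡115, 131^8≡173, 131^16≡60, 131^32≡86 (mod 251).
131^63 = 131^(32+16+8+4+2+1) ≡ 181 (mod 251).
Check: 181² = 32761 ≡ 131 (mod 251). The two roots are 70 and 181.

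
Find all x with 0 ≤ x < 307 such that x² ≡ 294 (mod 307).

Since 307 ≡ 3 (mod 4), a square root of 294 is 294^((307+1)/4) = 294^77 mod 307.
Repeated squaring: 294^2≡169, 294^4≡10, 294^8≡100, 294^16≡176, 294^32≡276, 294^64≡40 (mod 307).
294^77 = 294^(64+8+4+1) ≡ 58 (mod 307).
Check: 58² = 3364 ≡ 294 (mod 307). The two roots are 58 and 249.

58, 249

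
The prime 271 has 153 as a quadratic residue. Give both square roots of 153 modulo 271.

Since 271 ≡ 3 (mod 4), a square root of 153 is 153^((271+1)/4) = 153^68 mod 271.
Repeated squaring: 153^2≡103, 153^4≡40, 153^8≡245, 153^16≡134, 153^32≡70, 153^64≡22 (mod 271).
153^68 = 153^(64+4) ≡ 67 (mod 271).
Check: 67² = 4489 ≡ 153 (mod 271). The two roots are 67 and 204.

67, 204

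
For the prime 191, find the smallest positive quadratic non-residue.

(2/191) = +1, so 2 is a residue.
(3/191) = +1, so 3 is a residue.
(4/191) = +1, so 4 is a residue.
(5/191) = +1, so 5 is a residue.
(6/191) = +1, so 6 is a residue.
(7/191) = −1, so 7 is the smallest positive non-residue mod 191.

7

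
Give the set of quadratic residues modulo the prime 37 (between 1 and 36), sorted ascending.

1,3,4,7,9,10,11,12,16,21,25,26,27,28,30,33,34,36

Square k = 1,…,18 (k and 37−k give the same square):
1²=1, 2²=4, 3²=9, 4²=16, 5²=25, 6²=36, 7²≡12, 8²≡27, 9²≡7, 10²≡26, 11²≡10, 12²≡33, 13²≡21, 14²≡11, 15²≡3, 16²≡34, 17²≡30, 18²≡28 (mod 37).
So the quadratic residues mod 37 are {1, 3, 4, 7, 9, 10, 11, 12, 16, 21, 25, 26, 27, 28, 30, 33, 34, 36}.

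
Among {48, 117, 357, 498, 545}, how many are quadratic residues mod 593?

(48/593) = -1 → non-residue.
(117/593) = -1 → non-residue.
(357/593) = +1 → QR.
(498/593) = -1 → non-residue.
(545/593) = -1 → non-residue.
Total quadratic residues among the 5: 1.

1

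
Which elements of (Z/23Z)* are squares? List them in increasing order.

1, 2, 3, 4, 6, 8, 9, 12, 13, 16, 18

Square k = 1,…,11 (k and 23−k give the same square):
1²=1, 2²=4, 3²=9, 4²=16, 5²≡2, 6²≡13, 7²≡3, 8²≡18, 9²≡12, 10²≡8, 11²≡6 (mod 23).
So the quadratic residues mod 23 are {1, 2, 3, 4, 6, 8, 9, 12, 13, 16, 18}.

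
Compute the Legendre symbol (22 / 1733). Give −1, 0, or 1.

1

Pull out 2: since 1733 ≡ 5 (mod 8), (2/1733) = -1.
Reciprocity: 11 ≡ 3 and 1733 ≡ 1 (mod 4), so (11/1733) = +(1733/11).
Reduce top mod 11: now compute (6/11).
Pull out 2: since 11 ≡ 3 (mod 8), (2/11) = -1.
Reciprocity: 3 ≡ 3 and 11 ≡ 3 (mod 4), so (3/11) = −(11/3).
Reduce top mod 3: now compute (2/3).
Pull out 2: since 3 ≡ 3 (mod 8), (2/3) = -1.
Reached (1/3) = 1. Collecting the sign flips along the way, the symbol is +1.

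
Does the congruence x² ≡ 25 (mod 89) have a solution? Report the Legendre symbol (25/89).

Reciprocity: 25 ≡ 1 and 89 ≡ 1 (mod 4), so (25/89) = +(89/25).
Reduce top mod 25: now compute (14/25).
Pull out 2: since 25 ≡ 1 (mod 8), (2/25) = +1.
Reciprocity: 7 ≡ 3 and 25 ≡ 1 (mod 4), so (7/25) = +(25/7).
Reduce top mod 7: now compute (4/7).
Pull out 2^2: since 7 ≡ 7 (mod 8), (2/7) = +1, so (2/7)^2 = +1.
Reached (1/7) = 1. Collecting the sign flips along the way, the symbol is +1.

1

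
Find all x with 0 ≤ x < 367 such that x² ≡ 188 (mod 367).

Since 367 ≡ 3 (mod 4), a square root of 188 is 188^((367+1)/4) = 188^92 mod 367.
Repeated squaring: 188^2≡112, 188^4≡66, 188^8≡319, 188^16≡102, 188^32≡128, 188^64≡236 (mod 367).
188^92 = 188^(64+16+8+4) ≡ 302 (mod 367).
Check: 302² = 91204 ≡ 188 (mod 367). The two roots are 65 and 302.

65, 302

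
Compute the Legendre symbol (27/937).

1

Reciprocity: 27 ≡ 3 and 937 ≡ 1 (mod 4), so (27/937) = +(937/27).
Reduce top mod 27: now compute (19/27).
Reciprocity: 19 ≡ 3 and 27 ≡ 3 (mod 4), so (19/27) = −(27/19).
Reduce top mod 19: now compute (8/19).
Pull out 2^3: since 19 ≡ 3 (mod 8), (2/19) = -1, so (2/19)^3 = -1.
Reached (1/19) = 1. Collecting the sign flips along the way, the symbol is +1.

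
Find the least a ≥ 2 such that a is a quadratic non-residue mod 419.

2

(2/419) = −1, so 2 is the smallest positive non-residue mod 419.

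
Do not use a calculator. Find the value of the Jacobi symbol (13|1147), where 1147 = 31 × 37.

1

Reciprocity: 13 ≡ 1 and 1147 ≡ 3 (mod 4), so (13/1147) = +(1147/13).
Reduce top mod 13: now compute (3/13).
Reciprocity: 3 ≡ 3 and 13 ≡ 1 (mod 4), so (3/13) = +(13/3).
Reduce top mod 3: now compute (1/3).
Reached (1/3) = 1. Collecting the sign flips along the way, the symbol is +1.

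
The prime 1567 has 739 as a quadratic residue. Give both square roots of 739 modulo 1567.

Since 1567 ≡ 3 (mod 4), a square root of 739 is 739^((1567+1)/4) = 739^392 mod 1567.
Repeated squaring: 739^2≡805, 739^4≡854, 739^8≡661, 739^16≡1295, 739^32≡335, 739^64≡968, 739^128≡1525, 739^256≡197 (mod 1567).
739^392 = 739^(256+128+8) ≡ 1283 (mod 1567).
Check: 1283² = 1646089 ≡ 739 (mod 1567). The two roots are 284 and 1283.

284, 1283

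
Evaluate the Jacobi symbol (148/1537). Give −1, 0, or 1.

-1

Pull out 2^2: since 1537 ≡ 1 (mod 8), (2/1537) = +1, so (2/1537)^2 = +1.
Reciprocity: 37 ≡ 1 and 1537 ≡ 1 (mod 4), so (37/1537) = +(1537/37).
Reduce top mod 37: now compute (20/37).
Pull out 2^2: since 37 ≡ 5 (mod 8), (2/37) = -1, so (2/37)^2 = +1.
Reciprocity: 5 ≡ 1 and 37 ≡ 1 (mod 4), so (5/37) = +(37/5).
Reduce top mod 5: now compute (2/5).
Pull out 2: since 5 ≡ 5 (mod 8), (2/5) = -1.
Reached (1/5) = 1. Collecting the sign flips along the way, the symbol is -1.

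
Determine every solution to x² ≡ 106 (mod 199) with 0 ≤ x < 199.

92, 107

Since 199 ≡ 3 (mod 4), a square root of 106 is 106^((199+1)/4) = 106^50 mod 199.
Repeated squaring: 106^2≡92, 106^4≡106, 106^8≡92, 106^16≡106, 106^32≡92 (mod 199).
106^50 = 106^(32+16+2) ≡ 92 (mod 199).
Check: 92² = 8464 ≡ 106 (mod 199). The two roots are 92 and 107.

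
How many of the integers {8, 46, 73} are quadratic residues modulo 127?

2

(8/127) = +1 → QR.
(46/127) = -1 → non-residue.
(73/127) = +1 → QR.
Total quadratic residues among the 3: 2.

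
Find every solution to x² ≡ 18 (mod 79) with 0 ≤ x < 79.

27, 52

Since 79 ≡ 3 (mod 4), a square root of 18 is 18^((79+1)/4) = 18^20 mod 79.
Repeated squaring: 18^2≡8, 18^4≡64, 18^8≡67, 18^16≡65 (mod 79).
18^20 = 18^(16+4) ≡ 52 (mod 79).
Check: 52² = 2704 ≡ 18 (mod 79). The two roots are 27 and 52.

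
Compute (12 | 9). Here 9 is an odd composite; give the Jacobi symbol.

0

First reduce: 12 ≡ 3 (mod 9).
Reciprocity: 3 ≡ 3 and 9 ≡ 1 (mod 4), so (3/9) = +(9/3).
Reduce top mod 3: now compute (0/3).
Top reduces to 0: gcd > 1, so the symbol is 0.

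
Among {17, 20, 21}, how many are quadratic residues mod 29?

(17/29) = -1 → non-residue.
(20/29) = +1 → QR.
(21/29) = -1 → non-residue.
Total quadratic residues among the 3: 1.

1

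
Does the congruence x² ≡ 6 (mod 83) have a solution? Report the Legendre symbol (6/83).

Pull out 2: since 83 ≡ 3 (mod 8), (2/83) = -1.
Reciprocity: 3 ≡ 3 and 83 ≡ 3 (mod 4), so (3/83) = −(83/3).
Reduce top mod 3: now compute (2/3).
Pull out 2: since 3 ≡ 3 (mod 8), (2/3) = -1.
Reached (1/3) = 1. Collecting the sign flips along the way, the symbol is -1.

-1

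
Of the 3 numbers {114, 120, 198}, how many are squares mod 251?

2

(114/251) = +1 → QR.
(120/251) = -1 → non-residue.
(198/251) = +1 → QR.
Total quadratic residues among the 3: 2.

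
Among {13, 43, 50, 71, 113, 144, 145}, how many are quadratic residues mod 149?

3

(13/149) = -1 → non-residue.
(43/149) = -1 → non-residue.
(50/149) = -1 → non-residue.
(71/149) = -1 → non-residue.
(113/149) = +1 → QR.
(144/149) = +1 → QR.
(145/149) = +1 → QR.
Total quadratic residues among the 7: 3.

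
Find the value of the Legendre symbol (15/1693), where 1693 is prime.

-1

Reciprocity: 15 ≡ 3 and 1693 ≡ 1 (mod 4), so (15/1693) = +(1693/15).
Reduce top mod 15: now compute (13/15).
Reciprocity: 13 ≡ 1 and 15 ≡ 3 (mod 4), so (13/15) = +(15/13).
Reduce top mod 13: now compute (2/13).
Pull out 2: since 13 ≡ 5 (mod 8), (2/13) = -1.
Reached (1/13) = 1. Collecting the sign flips along the way, the symbol is -1.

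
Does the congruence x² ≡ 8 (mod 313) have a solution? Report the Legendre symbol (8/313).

Euler's criterion: (8/313) ≡ 8^156 (mod 313).
8^2 ≡ 64 (mod 313)
8^4 ≡ 27 (mod 313)
8^8 ≡ 103 (mod 313)
8^16 ≡ 280 (mod 313)
8^32 ≡ 150 (mod 313)
8^64 ≡ 277 (mod 313)
8^128 ≡ 44 (mod 313)
8^156 = 8^(128+16+8+4) ≡ 1 (mod 313).
Result is 1, so (8/313) = 1.

1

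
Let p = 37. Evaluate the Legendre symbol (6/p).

Pull out 2: since 37 ≡ 5 (mod 8), (2/37) = -1.
Reciprocity: 3 ≡ 3 and 37 ≡ 1 (mod 4), so (3/37) = +(37/3).
Reduce top mod 3: now compute (1/3).
Reached (1/3) = 1. Collecting the sign flips along the way, the symbol is -1.

-1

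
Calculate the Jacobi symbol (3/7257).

Reciprocity: 3 ≡ 3 and 7257 ≡ 1 (mod 4), so (3/7257) = +(7257/3).
Reduce top mod 3: now compute (0/3).
Top reduces to 0: gcd > 1, so the symbol is 0.

0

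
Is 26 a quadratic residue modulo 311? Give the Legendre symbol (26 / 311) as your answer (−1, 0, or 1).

1

Euler's criterion: (26/311) ≡ 26^155 (mod 311).
26^2 ≡ 54 (mod 311)
26^4 ≡ 117 (mod 311)
26^8 ≡ 5 (mod 311)
26^16 ≡ 25 (mod 311)
26^32 ≡ 3 (mod 311)
26^64 ≡ 9 (mod 311)
26^128 ≡ 81 (mod 311)
26^155 = 26^(128+16+8+2+1) ≡ 1 (mod 311).
Result is 1, so (26/311) = 1.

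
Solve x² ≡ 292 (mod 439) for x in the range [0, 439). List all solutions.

Since 439 ≡ 3 (mod 4), a square root of 292 is 292^((439+1)/4) = 292^110 mod 439.
Repeated squaring: 292^2≡98, 292^4≡385, 292^8≡282, 292^16≡65, 292^32≡274, 292^64≡7 (mod 439).
292^110 = 292^(64+32+8+4+2) ≡ 206 (mod 439).
Check: 206² = 42436 ≡ 292 (mod 439). The two roots are 206 and 233.

206, 233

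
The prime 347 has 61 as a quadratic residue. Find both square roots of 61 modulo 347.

65, 282

Since 347 ≡ 3 (mod 4), a square root of 61 is 61^((347+1)/4) = 61^87 mod 347.
Repeated squaring: 61^2≡251, 61^4≡194, 61^8≡160, 61^16≡269, 61^32≡185, 61^64≡219 (mod 347).
61^87 = 61^(64+16+4+2+1) ≡ 282 (mod 347).
Check: 282² = 79524 ≡ 61 (mod 347). The two roots are 65 and 282.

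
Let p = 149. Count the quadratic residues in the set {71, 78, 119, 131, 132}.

2

(71/149) = -1 → non-residue.
(78/149) = -1 → non-residue.
(119/149) = +1 → QR.
(131/149) = -1 → non-residue.
(132/149) = +1 → QR.
Total quadratic residues among the 5: 2.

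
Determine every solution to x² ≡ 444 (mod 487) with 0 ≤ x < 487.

Since 487 ≡ 3 (mod 4), a square root of 444 is 444^((487+1)/4) = 444^122 mod 487.
Repeated squaring: 444^2≡388, 444^4≡61, 444^8≡312, 444^16≡431, 444^32≡214, 444^64≡18 (mod 487).
444^122 = 444^(64+32+16+8+2) ≡ 328 (mod 487).
Check: 328² = 107584 ≡ 444 (mod 487). The two roots are 159 and 328.

159, 328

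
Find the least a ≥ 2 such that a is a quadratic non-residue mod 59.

(2/59) = −1, so 2 is the smallest positive non-residue mod 59.

2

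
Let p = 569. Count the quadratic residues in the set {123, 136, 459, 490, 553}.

3

(123/569) = -1 → non-residue.
(136/569) = +1 → QR.
(459/569) = -1 → non-residue.
(490/569) = +1 → QR.
(553/569) = +1 → QR.
Total quadratic residues among the 5: 3.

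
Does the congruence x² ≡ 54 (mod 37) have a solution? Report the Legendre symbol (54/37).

Euler's criterion: (54/37) ≡ 17^18 (mod 37).
17^2 ≡ 30 (mod 37)
17^4 ≡ 12 (mod 37)
17^8 ≡ 33 (mod 37)
17^16 ≡ 16 (mod 37)
17^18 = 17^(16+2) ≡ 36 (mod 37).
Result is 36 ≡ −1, so (54/37) = −1.

-1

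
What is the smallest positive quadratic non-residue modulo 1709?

2

(2/1709) = −1, so 2 is the smallest positive non-residue mod 1709.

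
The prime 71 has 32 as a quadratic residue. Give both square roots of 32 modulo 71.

Since 71 ≡ 3 (mod 4), a square root of 32 is 32^((71+1)/4) = 32^18 mod 71.
Repeated squaring: 32^2≡30, 32^4≡48, 32^8≡32, 32^16≡30 (mod 71).
32^18 = 32^(16+2) ≡ 48 (mod 71).
Check: 48² = 2304 ≡ 32 (mod 71). The two roots are 23 and 48.

23, 48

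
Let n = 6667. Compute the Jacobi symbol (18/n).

Pull out 2: since 6667 ≡ 3 (mod 8), (2/6667) = -1.
Reciprocity: 9 ≡ 1 and 6667 ≡ 3 (mod 4), so (9/6667) = +(6667/9).
Reduce top mod 9: now compute (7/9).
Reciprocity: 7 ≡ 3 and 9 ≡ 1 (mod 4), so (7/9) = +(9/7).
Reduce top mod 7: now compute (2/7).
Pull out 2: since 7 ≡ 7 (mod 8), (2/7) = +1.
Reached (1/7) = 1. Collecting the sign flips along the way, the symbol is -1.

-1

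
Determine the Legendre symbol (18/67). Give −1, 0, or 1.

Pull out 2: since 67 ≡ 3 (mod 8), (2/67) = -1.
Reciprocity: 9 ≡ 1 and 67 ≡ 3 (mod 4), so (9/67) = +(67/9).
Reduce top mod 9: now compute (4/9).
Pull out 2^2: since 9 ≡ 1 (mod 8), (2/9) = +1, so (2/9)^2 = +1.
Reached (1/9) = 1. Collecting the sign flips along the way, the symbol is -1.

-1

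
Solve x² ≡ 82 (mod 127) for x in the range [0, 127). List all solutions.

35, 92

Since 127 ≡ 3 (mod 4), a square root of 82 is 82^((127+1)/4) = 82^32 mod 127.
Repeated squaring: 82^2≡120, 82^4≡49, 82^8≡115, 82^16≡17, 82^32≡35 (mod 127).
82^32 = 82^(32) ≡ 35 (mod 127).
Check: 35² = 1225 ≡ 82 (mod 127). The two roots are 35 and 92.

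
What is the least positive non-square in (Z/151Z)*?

(2/151) = +1, so 2 is a residue.
(3/151) = −1, so 3 is the smallest positive non-residue mod 151.

3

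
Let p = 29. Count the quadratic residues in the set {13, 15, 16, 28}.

(13/29) = +1 → QR.
(15/29) = -1 → non-residue.
(16/29) = +1 → QR.
(28/29) = +1 → QR.
Total quadratic residues among the 4: 3.

3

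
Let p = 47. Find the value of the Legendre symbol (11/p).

-1

Reciprocity: 11 ≡ 3 and 47 ≡ 3 (mod 4), so (11/47) = −(47/11).
Reduce top mod 11: now compute (3/11).
Reciprocity: 3 ≡ 3 and 11 ≡ 3 (mod 4), so (3/11) = −(11/3).
Reduce top mod 3: now compute (2/3).
Pull out 2: since 3 ≡ 3 (mod 8), (2/3) = -1.
Reached (1/3) = 1. Collecting the sign flips along the way, the symbol is -1.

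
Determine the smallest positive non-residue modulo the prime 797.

(2/797) = −1, so 2 is the smallest positive non-residue mod 797.

2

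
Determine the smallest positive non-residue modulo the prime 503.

(2/503) = +1, so 2 is a residue.
(3/503) = +1, so 3 is a residue.
(4/503) = +1, so 4 is a residue.
(5/503) = −1, so 5 is the smallest positive non-residue mod 503.

5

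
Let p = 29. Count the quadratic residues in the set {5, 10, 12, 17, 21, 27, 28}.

(5/29) = +1 → QR.
(10/29) = -1 → non-residue.
(12/29) = -1 → non-residue.
(17/29) = -1 → non-residue.
(21/29) = -1 → non-residue.
(27/29) = -1 → non-residue.
(28/29) = +1 → QR.
Total quadratic residues among the 7: 2.

2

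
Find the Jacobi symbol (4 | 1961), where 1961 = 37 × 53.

Pull out 2^2: since 1961 ≡ 1 (mod 8), (2/1961) = +1, so (2/1961)^2 = +1.
Reached (1/1961) = 1. Collecting the sign flips along the way, the symbol is +1.

1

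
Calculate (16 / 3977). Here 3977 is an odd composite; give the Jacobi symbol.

Pull out 2^4: since 3977 ≡ 1 (mod 8), (2/3977) = +1, so (2/3977)^4 = +1.
Reached (1/3977) = 1. Collecting the sign flips along the way, the symbol is +1.

1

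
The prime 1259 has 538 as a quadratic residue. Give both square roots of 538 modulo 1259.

591, 668

Since 1259 ≡ 3 (mod 4), a square root of 538 is 538^((1259+1)/4) = 538^315 mod 1259.
Repeated squaring: 538^2≡1133, 538^4≡768, 538^8≡612, 538^16≡621, 538^32≡387, 538^64≡1207, 538^128≡186, 538^256≡603 (mod 1259).
538^315 = 538^(256+32+16+8+2+1) ≡ 668 (mod 1259).
Check: 668² = 446224 ≡ 538 (mod 1259). The two roots are 591 and 668.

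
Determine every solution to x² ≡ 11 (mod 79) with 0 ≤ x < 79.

Since 79 ≡ 3 (mod 4), a square root of 11 is 11^((79+1)/4) = 11^20 mod 79.
Repeated squaring: 11^2≡42, 11^4≡26, 11^8≡44, 11^16≡40 (mod 79).
11^20 = 11^(16+4) ≡ 13 (mod 79).
Check: 13² = 169 ≡ 11 (mod 79). The two roots are 13 and 66.

13, 66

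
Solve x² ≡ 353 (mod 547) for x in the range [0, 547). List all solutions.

30, 517

Since 547 ≡ 3 (mod 4), a square root of 353 is 353^((547+1)/4) = 353^137 mod 547.
Repeated squaring: 353^2≡440, 353^4≡509, 353^8≡350, 353^16≡519, 353^32≡237, 353^64≡375, 353^128≡46 (mod 547).
353^137 = 353^(128+8+1) ≡ 517 (mod 547).
Check: 517² = 267289 ≡ 353 (mod 547). The two roots are 30 and 517.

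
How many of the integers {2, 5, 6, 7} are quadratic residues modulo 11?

(2/11) = -1 → non-residue.
(5/11) = +1 → QR.
(6/11) = -1 → non-residue.
(7/11) = -1 → non-residue.
Total quadratic residues among the 4: 1.

1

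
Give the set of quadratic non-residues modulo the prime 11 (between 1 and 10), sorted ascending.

Square k = 1,…,5 (k and 11−k give the same square):
1²=1, 2²=4, 3²=9, 4²≡5, 5²≡3 (mod 11).
The residues are {1, 3, 4, 5, 9}; the non-residues are the remaining 5 nonzero classes.

2 6 7 8 10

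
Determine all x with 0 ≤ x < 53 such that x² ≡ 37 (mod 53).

53 ≡ 1 (mod 4), so we find a root by search.
Trying successive values, 14² = 196 ≡ 37 (mod 53). The other root is 53 − 14 = 39.

14, 39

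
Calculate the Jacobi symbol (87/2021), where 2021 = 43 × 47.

-1

Reciprocity: 87 ≡ 3 and 2021 ≡ 1 (mod 4), so (87/2021) = +(2021/87).
Reduce top mod 87: now compute (20/87).
Pull out 2^2: since 87 ≡ 7 (mod 8), (2/87) = +1, so (2/87)^2 = +1.
Reciprocity: 5 ≡ 1 and 87 ≡ 3 (mod 4), so (5/87) = +(87/5).
Reduce top mod 5: now compute (2/5).
Pull out 2: since 5 ≡ 5 (mod 8), (2/5) = -1.
Reached (1/5) = 1. Collecting the sign flips along the way, the symbol is -1.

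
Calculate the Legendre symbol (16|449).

Pull out 2^4: since 449 ≡ 1 (mod 8), (2/449) = +1, so (2/449)^4 = +1.
Reached (1/449) = 1. Collecting the sign flips along the way, the symbol is +1.

1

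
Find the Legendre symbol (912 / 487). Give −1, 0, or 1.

First reduce: 912 ≡ 425 (mod 487).
Reciprocity: 425 ≡ 1 and 487 ≡ 3 (mod 4), so (425/487) = +(487/425).
Reduce top mod 425: now compute (62/425).
Pull out 2: since 425 ≡ 1 (mod 8), (2/425) = +1.
Reciprocity: 31 ≡ 3 and 425 ≡ 1 (mod 4), so (31/425) = +(425/31).
Reduce top mod 31: now compute (22/31).
Pull out 2: since 31 ≡ 7 (mod 8), (2/31) = +1.
Reciprocity: 11 ≡ 3 and 31 ≡ 3 (mod 4), so (11/31) = −(31/11).
Reduce top mod 11: now compute (9/11).
Reciprocity: 9 ≡ 1 and 11 ≡ 3 (mod 4), so (9/11) = +(11/9).
Reduce top mod 9: now compute (2/9).
Pull out 2: since 9 ≡ 1 (mod 8), (2/9) = +1.
Reached (1/9) = 1. Collecting the sign flips along the way, the symbol is -1.

-1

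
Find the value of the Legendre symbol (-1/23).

-1

First reduce: -1 ≡ 22 (mod 23).
Pull out 2: since 23 ≡ 7 (mod 8), (2/23) = +1.
Reciprocity: 11 ≡ 3 and 23 ≡ 3 (mod 4), so (11/23) = −(23/11).
Reduce top mod 11: now compute (1/11).
Reached (1/11) = 1. Collecting the sign flips along the way, the symbol is -1.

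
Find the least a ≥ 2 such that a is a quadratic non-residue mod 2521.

(2/2521) = +1, so 2 is a residue.
(3/2521) = +1, so 3 is a residue.
(4/2521) = +1, so 4 is a residue.
(5/2521) = +1, so 5 is a residue.
(6/2521) = +1, so 6 is a residue.
(7/2521) = +1, so 7 is a residue.
(8/2521) = +1, so 8 is a residue.
(9/2521) = +1, so 9 is a residue.
(10/2521) = +1, so 10 is a residue.
(11/2521) = −1, so 11 is the smallest positive non-residue mod 2521.

11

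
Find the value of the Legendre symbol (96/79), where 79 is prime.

Euler's criterion: (96/79) ≡ 17^39 (mod 79).
17^2 ≡ 52 (mod 79)
17^4 ≡ 18 (mod 79)
17^8 ≡ 8 (mod 79)
17^16 ≡ 64 (mod 79)
17^32 ≡ 67 (mod 79)
17^39 = 17^(32+4+2+1) ≡ 78 (mod 79).
Result is 78 ≡ −1, so (96/79) = −1.

-1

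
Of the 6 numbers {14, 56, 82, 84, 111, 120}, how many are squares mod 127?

3

(14/127) = -1 → non-residue.
(56/127) = -1 → non-residue.
(82/127) = +1 → QR.
(84/127) = +1 → QR.
(111/127) = -1 → non-residue.
(120/127) = +1 → QR.
Total quadratic residues among the 6: 3.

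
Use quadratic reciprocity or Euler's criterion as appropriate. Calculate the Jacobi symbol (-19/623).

First reduce: -19 ≡ 604 (mod 623).
Pull out 2^2: since 623 ≡ 7 (mod 8), (2/623) = +1, so (2/623)^2 = +1.
Reciprocity: 151 ≡ 3 and 623 ≡ 3 (mod 4), so (151/623) = −(623/151).
Reduce top mod 151: now compute (19/151).
Reciprocity: 19 ≡ 3 and 151 ≡ 3 (mod 4), so (19/151) = −(151/19).
Reduce top mod 19: now compute (18/19).
Pull out 2: since 19 ≡ 3 (mod 8), (2/19) = -1.
Reciprocity: 9 ≡ 1 and 19 ≡ 3 (mod 4), so (9/19) = +(19/9).
Reduce top mod 9: now compute (1/9).
Reached (1/9) = 1. Collecting the sign flips along the way, the symbol is -1.

-1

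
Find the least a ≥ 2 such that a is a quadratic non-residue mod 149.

(2/149) = −1, so 2 is the smallest positive non-residue mod 149.

2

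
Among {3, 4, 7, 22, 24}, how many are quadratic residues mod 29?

(3/29) = -1 → non-residue.
(4/29) = +1 → QR.
(7/29) = +1 → QR.
(22/29) = +1 → QR.
(24/29) = +1 → QR.
Total quadratic residues among the 5: 4.

4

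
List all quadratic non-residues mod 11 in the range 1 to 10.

2,6,7,8,10

Square k = 1,…,5 (k and 11−k give the same square):
1²=1, 2²=4, 3²=9, 4²≡5, 5²≡3 (mod 11).
The residues are {1, 3, 4, 5, 9}; the non-residues are the remaining 5 nonzero classes.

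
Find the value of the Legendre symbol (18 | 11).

First reduce: 18 ≡ 7 (mod 11).
Reciprocity: 7 ≡ 3 and 11 ≡ 3 (mod 4), so (7/11) = −(11/7).
Reduce top mod 7: now compute (4/7).
Pull out 2^2: since 7 ≡ 7 (mod 8), (2/7) = +1, so (2/7)^2 = +1.
Reached (1/7) = 1. Collecting the sign flips along the way, the symbol is -1.

-1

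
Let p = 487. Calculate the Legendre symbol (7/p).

-1

Reciprocity: 7 ≡ 3 and 487 ≡ 3 (mod 4), so (7/487) = −(487/7).
Reduce top mod 7: now compute (4/7).
Pull out 2^2: since 7 ≡ 7 (mod 8), (2/7) = +1, so (2/7)^2 = +1.
Reached (1/7) = 1. Collecting the sign flips along the way, the symbol is -1.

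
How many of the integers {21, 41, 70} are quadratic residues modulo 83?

(21/83) = +1 → QR.
(41/83) = +1 → QR.
(70/83) = +1 → QR.
Total quadratic residues among the 3: 3.

3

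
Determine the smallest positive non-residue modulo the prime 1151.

13

(2/1151) = +1, so 2 is a residue.
(3/1151) = +1, so 3 is a residue.
(4/1151) = +1, so 4 is a residue.
(5/1151) = +1, so 5 is a residue.
(6/1151) = +1, so 6 is a residue.
(7/1151) = +1, so 7 is a residue.
(8/1151) = +1, so 8 is a residue.
(9/1151) = +1, so 9 is a residue.
(10/1151) = +1, so 10 is a residue.
(11/1151) = +1, so 11 is a residue.
(12/1151) = +1, so 12 is a residue.
(13/1151) = −1, so 13 is the smallest positive non-residue mod 1151.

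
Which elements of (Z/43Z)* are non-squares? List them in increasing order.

2 3 5 7 8 12 18 19 20 22 26 27 28 29 30 32 33 34 37 39 42

Square k = 1,…,21 (k and 43−k give the same square):
1²=1, 2²=4, 3²=9, 4²=16, 5²=25, 6²=36, 7²≡6, 8²≡21, 9²≡38, 10²≡14, 11²≡35, 12²≡15, 13²≡40, 14²≡24, 15²≡10, 16²≡41, 17²≡31, 18²≡23, 19²≡17, 20²≡13, 21²≡11 (mod 43).
The residues are {1, 4, 6, 9, 10, 11, 13, 14, 15, 16, 17, 21, 23, 24, 25, 31, 35, 36, 38, 40, 41}; the non-residues are the remaining 21 nonzero classes.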